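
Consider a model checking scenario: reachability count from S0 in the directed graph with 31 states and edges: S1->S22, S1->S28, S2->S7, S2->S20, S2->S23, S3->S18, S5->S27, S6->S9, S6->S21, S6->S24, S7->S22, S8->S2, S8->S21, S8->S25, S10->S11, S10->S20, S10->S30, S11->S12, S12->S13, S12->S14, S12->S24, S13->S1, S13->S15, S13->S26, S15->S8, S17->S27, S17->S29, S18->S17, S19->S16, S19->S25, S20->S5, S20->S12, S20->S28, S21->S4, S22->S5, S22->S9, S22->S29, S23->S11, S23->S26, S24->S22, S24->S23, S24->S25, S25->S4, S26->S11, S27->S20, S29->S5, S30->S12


BFS from S0:
  layer 0: {S0}
Reachable set: {S0}
Count = 1

1


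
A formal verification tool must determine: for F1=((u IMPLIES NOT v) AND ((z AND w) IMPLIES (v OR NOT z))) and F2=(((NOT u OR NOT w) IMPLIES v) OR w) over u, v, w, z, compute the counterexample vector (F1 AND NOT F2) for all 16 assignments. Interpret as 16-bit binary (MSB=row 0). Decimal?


F1 = ((u IMPLIES NOT v) AND ((z AND w) IMPLIES (v OR NOT z)))
F2 = (((NOT u OR NOT w) IMPLIES v) OR w)
Counterexample to F1=>F2 is where F1=1 and F2=0.
Evaluate each row (bits = u,v,w,z, MSB first):
  row 0 [0000]: F1=1 F2=0 -> F1&~F2 -> 1
  row 1 [0001]: F1=1 F2=0 -> F1&~F2 -> 1
  row 2 [0010]: F1=1 F2=1 -> F1&~F2 -> 0
  row 3 [0011]: F1=0 F2=1 -> F1&~F2 -> 0
  row 4 [0100]: F1=1 F2=1 -> F1&~F2 -> 0
  row 5 [0101]: F1=1 F2=1 -> F1&~F2 -> 0
  row 6 [0110]: F1=1 F2=1 -> F1&~F2 -> 0
  row 7 [0111]: F1=1 F2=1 -> F1&~F2 -> 0
  row 8 [1000]: F1=1 F2=0 -> F1&~F2 -> 1
  row 9 [1001]: F1=1 F2=0 -> F1&~F2 -> 1
  row 10 [1010]: F1=1 F2=1 -> F1&~F2 -> 0
  row 11 [1011]: F1=0 F2=1 -> F1&~F2 -> 0
  row 12 [1100]: F1=0 F2=1 -> F1&~F2 -> 0
  row 13 [1101]: F1=0 F2=1 -> F1&~F2 -> 0
  row 14 [1110]: F1=0 F2=1 -> F1&~F2 -> 0
  row 15 [1111]: F1=0 F2=1 -> F1&~F2 -> 0
Full result column, 4 rows per line (u,v fixed per line; w,z runs 00..11 left to right):
  rows 0-3 [u,v=00]: 1100  = hex C
  rows 4-7 [u,v=01]: 0000  = hex 0
  rows 8-11 [u,v=10]: 1100  = hex C
  rows 12-15 [u,v=11]: 0000  = hex 0
Counterexample vector (row 0 .. row 15) = 1100000011000000
Output column grouped in 4s = 1100 0000 1100 0000 = 0xC0C0
Convert to decimal digit by digit (value = value*16 + digit):
  C -> 12
  12*16 + 0 = 192
  192*16 + 12 (C) = 3084
  3084*16 + 0 = 49344
Decimal = 49344

49344


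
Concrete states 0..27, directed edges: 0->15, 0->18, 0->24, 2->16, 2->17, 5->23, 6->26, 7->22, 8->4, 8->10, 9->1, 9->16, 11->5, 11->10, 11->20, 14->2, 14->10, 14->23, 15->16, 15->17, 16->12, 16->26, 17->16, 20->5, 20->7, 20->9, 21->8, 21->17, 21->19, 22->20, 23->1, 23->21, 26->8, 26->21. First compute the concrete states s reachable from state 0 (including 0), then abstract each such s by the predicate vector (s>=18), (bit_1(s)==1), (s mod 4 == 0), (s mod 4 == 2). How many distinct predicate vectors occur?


BFS from 0:
Concrete reachable: {0, 4, 8, 10, 12, 15, 16, 17, 18, 19, 21, 24, 26}
Abstract via predicates (s>=18), (bit_1(s)==1), (s mod 4 == 0), (s mod 4 == 2):
  (0,0,0,0) <- {17}
  (0,0,1,0) <- {0, 4, 8, 12, 16}
  (0,1,0,0) <- {15}
  (0,1,0,1) <- {10}
  (1,0,0,0) <- {21}
  (1,0,1,0) <- {24}
  (1,1,0,0) <- {19}
  (1,1,0,1) <- {18, 26}
Distinct abstract states = 8

8


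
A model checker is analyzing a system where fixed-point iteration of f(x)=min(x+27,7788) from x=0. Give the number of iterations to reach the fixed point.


Step 1: x=0, cap=7788, increment=27
Step 2: x grows by 27 each step until capped at 7788; fixed point is x=7788
Step 3: iterations = ceil(7788/27) = 289

289


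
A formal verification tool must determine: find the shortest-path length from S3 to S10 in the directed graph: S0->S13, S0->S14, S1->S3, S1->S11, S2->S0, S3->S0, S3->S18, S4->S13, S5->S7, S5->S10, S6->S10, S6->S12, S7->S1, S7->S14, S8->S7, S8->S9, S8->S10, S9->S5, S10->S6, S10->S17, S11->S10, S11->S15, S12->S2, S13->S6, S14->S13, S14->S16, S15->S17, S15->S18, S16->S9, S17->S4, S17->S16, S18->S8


BFS layer-by-layer from S3:
  dist 0: {S3}
  dist 1: {S0, S18}
  dist 2: {S8, S13, S14}
  dist 3: {S6, S7, S9, S10, S16}
  -> S10 reached at distance 3
Shortest path length = 3

3


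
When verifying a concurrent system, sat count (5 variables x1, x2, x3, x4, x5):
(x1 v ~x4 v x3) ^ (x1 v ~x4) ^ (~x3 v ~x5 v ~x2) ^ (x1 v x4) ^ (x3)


CNF with 5 clauses over 5 vars (32 assignments).
An assignment satisfies CNF iff every clause has >=1 true literal.
Check each row (bits = x1,x2,x3,x4,x5; clause T/F shown):
  row 0 [00000]: clauses=TTTFF -> 0
  row 1 [00001]: clauses=TTTFF -> 0
  row 2 [00010]: clauses=FFTTF -> 0
  row 3 [00011]: clauses=FFTTF -> 0
  row 4 [00100]: clauses=TTTFT -> 0
  row 5 [00101]: clauses=TTTFT -> 0
  row 6 [00110]: clauses=TFTTT -> 0
  row 7 [00111]: clauses=TFTTT -> 0
  row 8 [01000]: clauses=TTTFF -> 0
  row 9 [01001]: clauses=TTTFF -> 0
  row 10 [01010]: clauses=FFTTF -> 0
  row 11 [01011]: clauses=FFTTF -> 0
  row 12 [01100]: clauses=TTTFT -> 0
  row 13 [01101]: clauses=TTFFT -> 0
  row 14 [01110]: clauses=TFTTT -> 0
  row 15 [01111]: clauses=TFFTT -> 0
  row 16 [10000]: clauses=TTTTF -> 0
  row 17 [10001]: clauses=TTTTF -> 0
  row 18 [10010]: clauses=TTTTF -> 0
  row 19 [10011]: clauses=TTTTF -> 0
  row 20 [10100]: clauses=TTTTT -> 1
  row 21 [10101]: clauses=TTTTT -> 1
  row 22 [10110]: clauses=TTTTT -> 1
  row 23 [10111]: clauses=TTTTT -> 1
  row 24 [11000]: clauses=TTTTF -> 0
  row 25 [11001]: clauses=TTTTF -> 0
  row 26 [11010]: clauses=TTTTF -> 0
  row 27 [11011]: clauses=TTTTF -> 0
  row 28 [11100]: clauses=TTTTT -> 1
  row 29 [11101]: clauses=TTFTT -> 0
  row 30 [11110]: clauses=TTTTT -> 1
  row 31 [11111]: clauses=TTFTT -> 0
Full result column, 8 rows per line (x1,x2 fixed per line; x3,x4,x5 runs 000..111 left to right):
  rows 0-7 [x1,x2=00]: 00000000  (ones: 0)
  rows 8-15 [x1,x2=01]: 00000000  (ones: 0)
  rows 16-23 [x1,x2=10]: 00001111  (ones: 4)
  rows 24-31 [x1,x2=11]: 00001010  (ones: 2)
Satisfying assignments = 0+0+4+2 = 6

6


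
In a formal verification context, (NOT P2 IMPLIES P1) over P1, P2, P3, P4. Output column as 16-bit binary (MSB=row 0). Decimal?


Formula: (NOT P2 IMPLIES P1) over P1, P2, P3, P4 (16 rows)
Evaluate each row (bits = P1,P2,P3,P4, MSB first):
  row 0 [0000]: (NOT 0 IMPLIES 0) -> 0
  row 1 [0001]: (NOT 0 IMPLIES 0) -> 0
  row 2 [0010]: (NOT 0 IMPLIES 0) -> 0
  row 3 [0011]: (NOT 0 IMPLIES 0) -> 0
  row 4 [0100]: (NOT 1 IMPLIES 0) -> 1
  row 5 [0101]: (NOT 1 IMPLIES 0) -> 1
  row 6 [0110]: (NOT 1 IMPLIES 0) -> 1
  row 7 [0111]: (NOT 1 IMPLIES 0) -> 1
  row 8 [1000]: (NOT 0 IMPLIES 1) -> 1
  row 9 [1001]: (NOT 0 IMPLIES 1) -> 1
  row 10 [1010]: (NOT 0 IMPLIES 1) -> 1
  row 11 [1011]: (NOT 0 IMPLIES 1) -> 1
  row 12 [1100]: (NOT 1 IMPLIES 1) -> 1
  row 13 [1101]: (NOT 1 IMPLIES 1) -> 1
  row 14 [1110]: (NOT 1 IMPLIES 1) -> 1
  row 15 [1111]: (NOT 1 IMPLIES 1) -> 1
Full result column, 4 rows per line (P1,P2 fixed per line; P3,P4 runs 00..11 left to right):
  rows 0-3 [P1,P2=00]: 0000  = hex 0
  rows 4-7 [P1,P2=01]: 1111  = hex F
  rows 8-11 [P1,P2=10]: 1111  = hex F
  rows 12-15 [P1,P2=11]: 1111  = hex F
Output column (row 0 .. row 15) = 0000111111111111
Output column grouped in 4s = 0000 1111 1111 1111 = 0x0FFF
Convert to decimal digit by digit (value = value*16 + digit):
  0 -> 0
  0*16 + 15 (F) = 15
  15*16 + 15 (F) = 255
  255*16 + 15 (F) = 4095
Decimal = 4095

4095


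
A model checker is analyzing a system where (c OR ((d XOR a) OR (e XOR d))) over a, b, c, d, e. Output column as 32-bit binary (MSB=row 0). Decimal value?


Formula: (c OR ((d XOR a) OR (e XOR d))) over a, b, c, d, e (32 rows)
Evaluate each row (bits = a,b,c,d,e, MSB first):
  row 0 [00000]: (0 OR ((0 XOR 0) OR (0 XOR 0))) -> 0
  row 1 [00001]: (0 OR ((0 XOR 0) OR (1 XOR 0))) -> 1
  row 2 [00010]: (0 OR ((1 XOR 0) OR (0 XOR 1))) -> 1
  row 3 [00011]: (0 OR ((1 XOR 0) OR (1 XOR 1))) -> 1
  row 4 [00100]: (1 OR ((0 XOR 0) OR (0 XOR 0))) -> 1
  row 5 [00101]: (1 OR ((0 XOR 0) OR (1 XOR 0))) -> 1
  row 6 [00110]: (1 OR ((1 XOR 0) OR (0 XOR 1))) -> 1
  row 7 [00111]: (1 OR ((1 XOR 0) OR (1 XOR 1))) -> 1
  row 8 [01000]: (0 OR ((0 XOR 0) OR (0 XOR 0))) -> 0
  row 9 [01001]: (0 OR ((0 XOR 0) OR (1 XOR 0))) -> 1
  row 10 [01010]: (0 OR ((1 XOR 0) OR (0 XOR 1))) -> 1
  row 11 [01011]: (0 OR ((1 XOR 0) OR (1 XOR 1))) -> 1
  row 12 [01100]: (1 OR ((0 XOR 0) OR (0 XOR 0))) -> 1
  row 13 [01101]: (1 OR ((0 XOR 0) OR (1 XOR 0))) -> 1
  row 14 [01110]: (1 OR ((1 XOR 0) OR (0 XOR 1))) -> 1
  row 15 [01111]: (1 OR ((1 XOR 0) OR (1 XOR 1))) -> 1
  row 16 [10000]: (0 OR ((0 XOR 1) OR (0 XOR 0))) -> 1
  row 17 [10001]: (0 OR ((0 XOR 1) OR (1 XOR 0))) -> 1
  row 18 [10010]: (0 OR ((1 XOR 1) OR (0 XOR 1))) -> 1
  row 19 [10011]: (0 OR ((1 XOR 1) OR (1 XOR 1))) -> 0
  row 20 [10100]: (1 OR ((0 XOR 1) OR (0 XOR 0))) -> 1
  row 21 [10101]: (1 OR ((0 XOR 1) OR (1 XOR 0))) -> 1
  row 22 [10110]: (1 OR ((1 XOR 1) OR (0 XOR 1))) -> 1
  row 23 [10111]: (1 OR ((1 XOR 1) OR (1 XOR 1))) -> 1
  row 24 [11000]: (0 OR ((0 XOR 1) OR (0 XOR 0))) -> 1
  row 25 [11001]: (0 OR ((0 XOR 1) OR (1 XOR 0))) -> 1
  row 26 [11010]: (0 OR ((1 XOR 1) OR (0 XOR 1))) -> 1
  row 27 [11011]: (0 OR ((1 XOR 1) OR (1 XOR 1))) -> 0
  row 28 [11100]: (1 OR ((0 XOR 1) OR (0 XOR 0))) -> 1
  row 29 [11101]: (1 OR ((0 XOR 1) OR (1 XOR 0))) -> 1
  row 30 [11110]: (1 OR ((1 XOR 1) OR (0 XOR 1))) -> 1
  row 31 [11111]: (1 OR ((1 XOR 1) OR (1 XOR 1))) -> 1
Full result column, 4 rows per line (a,b,c fixed per line; d,e runs 00..11 left to right):
  rows 0-3 [a,b,c=000]: 0111  = hex 7
  rows 4-7 [a,b,c=001]: 1111  = hex F
  rows 8-11 [a,b,c=010]: 0111  = hex 7
  rows 12-15 [a,b,c=011]: 1111  = hex F
  rows 16-19 [a,b,c=100]: 1110  = hex E
  rows 20-23 [a,b,c=101]: 1111  = hex F
  rows 24-27 [a,b,c=110]: 1110  = hex E
  rows 28-31 [a,b,c=111]: 1111  = hex F
Output column (row 0 .. row 31) = 01111111011111111110111111101111
Output column grouped in 4s = 0111 1111 0111 1111 1110 1111 1110 1111 = 0x7F7FEFEF
Convert to decimal digit by digit (value = value*16 + digit):
  7 -> 7
  7*16 + 15 (F) = 127
  127*16 + 7 = 2039
  2039*16 + 15 (F) = 32639
  32639*16 + 14 (E) = 522238
  522238*16 + 15 (F) = 8355823
  8355823*16 + 14 (E) = 133693182
  133693182*16 + 15 (F) = 2139090927
Decimal = 2139090927

2139090927


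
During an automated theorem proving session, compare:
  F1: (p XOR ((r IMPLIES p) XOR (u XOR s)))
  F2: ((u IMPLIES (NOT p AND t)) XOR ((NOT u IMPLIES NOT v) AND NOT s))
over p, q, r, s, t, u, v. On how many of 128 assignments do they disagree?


F1 = (p XOR ((r IMPLIES p) XOR (u XOR s)))
F2 = ((u IMPLIES (NOT p AND t)) XOR ((NOT u IMPLIES NOT v) AND NOT s))
Evaluate both on each of 128 rows (bits = p,q,r,s,t,u,v):
  row 0 [0000000]: F1=1 F2=0 (differ) -> 1
  row 1 [0000001]: F1=1 F2=1 -> 0
  row 2 [0000010]: F1=0 F2=1 (differ) -> 1
  row 3 [0000011]: F1=0 F2=1 (differ) -> 1
  row 4 [0000100]: F1=1 F2=0 (differ) -> 1
  (every remaining row is evaluated the same way; all 128 results are listed next)
Full result column, 8 rows per line (p,q,r,s fixed per line; t,u,v runs 000..111 left to right):
  rows 0-7 [p,q,r,s=0000]: 10111000  (ones: 4)
  rows 8-15 [p,q,r,s=0001]: 11111100  (ones: 6)
  rows 16-23 [p,q,r,s=0010]: 01000111  (ones: 4)
  rows 24-31 [p,q,r,s=0011]: 00000011  (ones: 2)
  rows 32-39 [p,q,r,s=0100]: 10111000  (ones: 4)
  rows 40-47 [p,q,r,s=0101]: 11111100  (ones: 6)
  rows 48-55 [p,q,r,s=0110]: 01000111  (ones: 4)
  rows 56-63 [p,q,r,s=0111]: 00000011  (ones: 2)
  rows 64-71 [p,q,r,s=1000]: 01000100  (ones: 2)
  rows 72-79 [p,q,r,s=1001]: 00000000  (ones: 0)
  rows 80-87 [p,q,r,s=1010]: 01000100  (ones: 2)
  rows 88-95 [p,q,r,s=1011]: 00000000  (ones: 0)
  rows 96-103 [p,q,r,s=1100]: 01000100  (ones: 2)
  rows 104-111 [p,q,r,s=1101]: 00000000  (ones: 0)
  rows 112-119 [p,q,r,s=1110]: 01000100  (ones: 2)
  rows 120-127 [p,q,r,s=1111]: 00000000  (ones: 0)
Disagreements = 4+6+4+2+4+6+4+2+2+0+2+0+2+0+2+0 = 40

40


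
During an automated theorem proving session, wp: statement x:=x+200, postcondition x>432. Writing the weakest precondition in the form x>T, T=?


Formula: wp(x:=E, P) = P[E/x] (substitute E for x in postcondition)
Step 1: Postcondition: x>432
Step 2: Substitute x+200 for x: x+200>432
Step 3: Solve for x: x > 432-200 = 232

232


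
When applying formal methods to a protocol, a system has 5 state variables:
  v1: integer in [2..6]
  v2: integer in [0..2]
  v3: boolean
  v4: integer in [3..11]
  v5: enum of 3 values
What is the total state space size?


State space = product of domain sizes of all variables.
Domain sizes:
  v1 (integer in [2..6]): 5
  v2 (integer in [0..2]): 3
  v3 (boolean): 2
  v4 (integer in [3..11]): 9
  v5 (enum of 3 values): 3
Product = 5 * 3 * 2 * 9 * 3 = 810

810


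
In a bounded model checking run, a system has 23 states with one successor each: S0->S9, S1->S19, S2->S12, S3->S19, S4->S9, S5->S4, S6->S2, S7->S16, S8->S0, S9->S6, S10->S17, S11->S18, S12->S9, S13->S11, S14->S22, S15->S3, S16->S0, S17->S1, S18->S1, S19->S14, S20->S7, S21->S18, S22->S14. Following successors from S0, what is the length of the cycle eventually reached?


Trace from S0 until a state repeats:
  S0 -> S9 -> S6 -> S2 -> S12 -> S9
S9 first seen at step 1, revisited at step 5.
Cycle length = 5 - 1 = 4

4


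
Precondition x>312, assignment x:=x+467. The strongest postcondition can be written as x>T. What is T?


Formula: sp(P, x:=E) = exists old_x. (x = E[old_x/x]) AND P[old_x/x] (old_x is the value of x before the assignment; eliminate old_x by solving x = E[old_x/x] for old_x)
Step 1: Precondition P: x>312, i.e. old_x > 312
Step 2: Assignment gives x = old_x + 467, so old_x = x - 467
Step 3: Substitute into P: x - 467 > 312
Step 4: Simplify: x > 312+467 = 779

779


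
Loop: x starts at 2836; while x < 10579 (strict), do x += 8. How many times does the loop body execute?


Step 1: x goes from 2836 toward 10579 by 8; the body runs while x<10579, so iterations = ceil((bound-start)/step)
Step 2: Distance=7743
Step 3: ceil(7743/8)=968

968


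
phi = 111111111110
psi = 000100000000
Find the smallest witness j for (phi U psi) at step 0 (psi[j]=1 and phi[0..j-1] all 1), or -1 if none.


(phi U psi) at 0: need smallest j with psi[j]=1 and phi[i]=1 for all i in [0,j).
Scan from step 0:
  step 0: phi=1, psi=0 -> continue
  step 1: phi=1, psi=0 -> continue
  step 2: phi=1, psi=0 -> continue
  step 3: psi=1 and phi held for [0,3) -> witness found
Witness step = 3

3


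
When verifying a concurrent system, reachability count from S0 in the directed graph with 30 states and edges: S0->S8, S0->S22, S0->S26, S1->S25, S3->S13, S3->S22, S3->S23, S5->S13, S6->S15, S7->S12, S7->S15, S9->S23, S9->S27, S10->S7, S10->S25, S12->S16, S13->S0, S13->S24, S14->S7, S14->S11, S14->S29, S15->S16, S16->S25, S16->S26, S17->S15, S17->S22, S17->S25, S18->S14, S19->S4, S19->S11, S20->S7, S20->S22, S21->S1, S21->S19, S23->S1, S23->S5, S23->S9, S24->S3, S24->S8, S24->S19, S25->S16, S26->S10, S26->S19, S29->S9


BFS from S0:
  layer 0: {S0}
  layer 1: {S8, S22, S26}
  layer 2: {S10, S19}
  layer 3: {S4, S7, S11, S25}
  layer 4: {S12, S15, S16}
Reachable set: {S0, S4, S7, S8, S10, S11, S12, S15, S16, S19, S22, S25, S26}
Count = 13

13


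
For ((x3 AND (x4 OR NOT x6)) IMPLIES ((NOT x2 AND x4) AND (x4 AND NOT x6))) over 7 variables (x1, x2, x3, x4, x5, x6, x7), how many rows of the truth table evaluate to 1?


Formula: ((x3 AND (x4 OR NOT x6)) IMPLIES ((NOT x2 AND x4) AND (x4 AND NOT x6))) over 7 vars (128 rows)
Evaluate each row (x1, x2, x3, x4, x5, x6, x7 as bits, MSB first):
  row 0 [0000000]: ((0 AND (0 OR NOT 0)) IMPLIES ((NOT 0 AND 0) AND (0 AND NOT 0))) -> 1
  row 1 [0000001]: ((0 AND (0 OR NOT 0)) IMPLIES ((NOT 0 AND 0) AND (0 AND NOT 0))) -> 1
  row 2 [0000010]: ((0 AND (0 OR NOT 1)) IMPLIES ((NOT 0 AND 0) AND (0 AND NOT 1))) -> 1
  row 3 [0000011]: ((0 AND (0 OR NOT 1)) IMPLIES ((NOT 0 AND 0) AND (0 AND NOT 1))) -> 1
  row 4 [0000100]: ((0 AND (0 OR NOT 0)) IMPLIES ((NOT 0 AND 0) AND (0 AND NOT 0))) -> 1
  (every remaining row is evaluated the same way; all 128 results are listed next)
Full result column, 8 rows per line (x1,x2,x3,x4 fixed per line; x5,x6,x7 runs 000..111 left to right):
  rows 0-7 [x1,x2,x3,x4=0000]: 11111111  (ones: 8)
  rows 8-15 [x1,x2,x3,x4=0001]: 11111111  (ones: 8)
  rows 16-23 [x1,x2,x3,x4=0010]: 00110011  (ones: 4)
  rows 24-31 [x1,x2,x3,x4=0011]: 11001100  (ones: 4)
  rows 32-39 [x1,x2,x3,x4=0100]: 11111111  (ones: 8)
  rows 40-47 [x1,x2,x3,x4=0101]: 11111111  (ones: 8)
  rows 48-55 [x1,x2,x3,x4=0110]: 00110011  (ones: 4)
  rows 56-63 [x1,x2,x3,x4=0111]: 00000000  (ones: 0)
  rows 64-71 [x1,x2,x3,x4=1000]: 11111111  (ones: 8)
  rows 72-79 [x1,x2,x3,x4=1001]: 11111111  (ones: 8)
  rows 80-87 [x1,x2,x3,x4=1010]: 00110011  (ones: 4)
  rows 88-95 [x1,x2,x3,x4=1011]: 11001100  (ones: 4)
  rows 96-103 [x1,x2,x3,x4=1100]: 11111111  (ones: 8)
  rows 104-111 [x1,x2,x3,x4=1101]: 11111111  (ones: 8)
  rows 112-119 [x1,x2,x3,x4=1110]: 00110011  (ones: 4)
  rows 120-127 [x1,x2,x3,x4=1111]: 00000000  (ones: 0)
Count of 1-rows = 8+8+4+4+8+8+4+0+8+8+4+4+8+8+4+0 = 88

88


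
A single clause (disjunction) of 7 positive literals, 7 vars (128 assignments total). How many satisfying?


Step 1: Total=2^7=128
Step 2: Unsat when all 7 false: 2^0=1
Step 3: Sat=128-1=127

127


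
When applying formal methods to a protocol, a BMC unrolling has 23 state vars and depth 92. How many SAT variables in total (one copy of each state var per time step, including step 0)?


BMC unrolls to depth k, creating one copy of each state var for steps 0..k.
Step count = 92 + 1 = 93 (steps 0 through 92)
Vars per step = 23
Total = 23 * 93 = 2139

2139


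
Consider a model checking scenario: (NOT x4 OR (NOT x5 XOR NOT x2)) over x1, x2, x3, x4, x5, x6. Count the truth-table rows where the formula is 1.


Formula: (NOT x4 OR (NOT x5 XOR NOT x2)) over 6 vars (64 rows)
Evaluate each row (x1, x2, x3, x4, x5, x6 as bits, MSB first):
  row 0 [000000]: (NOT 0 OR (NOT 0 XOR NOT 0)) -> 1
  row 1 [000001]: (NOT 0 OR (NOT 0 XOR NOT 0)) -> 1
  row 2 [000010]: (NOT 0 OR (NOT 1 XOR NOT 0)) -> 1
  row 3 [000011]: (NOT 0 OR (NOT 1 XOR NOT 0)) -> 1
  row 4 [000100]: (NOT 1 OR (NOT 0 XOR NOT 0)) -> 0
  (every remaining row is evaluated the same way; all 64 results are listed next)
Full result column, 8 rows per line (x1,x2,x3 fixed per line; x4,x5,x6 runs 000..111 left to right):
  rows 0-7 [x1,x2,x3=000]: 11110011  (ones: 6)
  rows 8-15 [x1,x2,x3=001]: 11110011  (ones: 6)
  rows 16-23 [x1,x2,x3=010]: 11111100  (ones: 6)
  rows 24-31 [x1,x2,x3=011]: 11111100  (ones: 6)
  rows 32-39 [x1,x2,x3=100]: 11110011  (ones: 6)
  rows 40-47 [x1,x2,x3=101]: 11110011  (ones: 6)
  rows 48-55 [x1,x2,x3=110]: 11111100  (ones: 6)
  rows 56-63 [x1,x2,x3=111]: 11111100  (ones: 6)
Count of 1-rows = 6+6+6+6+6+6+6+6 = 48

48


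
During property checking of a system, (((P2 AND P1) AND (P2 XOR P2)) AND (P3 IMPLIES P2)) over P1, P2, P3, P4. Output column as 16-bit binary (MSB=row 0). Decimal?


Formula: (((P2 AND P1) AND (P2 XOR P2)) AND (P3 IMPLIES P2)) over P1, P2, P3, P4 (16 rows)
Evaluate each row (bits = P1,P2,P3,P4, MSB first):
  row 0 [0000]: (((0 AND 0) AND (0 XOR 0)) AND (0 IMPLIES 0)) -> 0
  row 1 [0001]: (((0 AND 0) AND (0 XOR 0)) AND (0 IMPLIES 0)) -> 0
  row 2 [0010]: (((0 AND 0) AND (0 XOR 0)) AND (1 IMPLIES 0)) -> 0
  row 3 [0011]: (((0 AND 0) AND (0 XOR 0)) AND (1 IMPLIES 0)) -> 0
  row 4 [0100]: (((1 AND 0) AND (1 XOR 1)) AND (0 IMPLIES 1)) -> 0
  row 5 [0101]: (((1 AND 0) AND (1 XOR 1)) AND (0 IMPLIES 1)) -> 0
  row 6 [0110]: (((1 AND 0) AND (1 XOR 1)) AND (1 IMPLIES 1)) -> 0
  row 7 [0111]: (((1 AND 0) AND (1 XOR 1)) AND (1 IMPLIES 1)) -> 0
  row 8 [1000]: (((0 AND 1) AND (0 XOR 0)) AND (0 IMPLIES 0)) -> 0
  row 9 [1001]: (((0 AND 1) AND (0 XOR 0)) AND (0 IMPLIES 0)) -> 0
  row 10 [1010]: (((0 AND 1) AND (0 XOR 0)) AND (1 IMPLIES 0)) -> 0
  row 11 [1011]: (((0 AND 1) AND (0 XOR 0)) AND (1 IMPLIES 0)) -> 0
  row 12 [1100]: (((1 AND 1) AND (1 XOR 1)) AND (0 IMPLIES 1)) -> 0
  row 13 [1101]: (((1 AND 1) AND (1 XOR 1)) AND (0 IMPLIES 1)) -> 0
  row 14 [1110]: (((1 AND 1) AND (1 XOR 1)) AND (1 IMPLIES 1)) -> 0
  row 15 [1111]: (((1 AND 1) AND (1 XOR 1)) AND (1 IMPLIES 1)) -> 0
Full result column, 4 rows per line (P1,P2 fixed per line; P3,P4 runs 00..11 left to right):
  rows 0-3 [P1,P2=00]: 0000  = hex 0
  rows 4-7 [P1,P2=01]: 0000  = hex 0
  rows 8-11 [P1,P2=10]: 0000  = hex 0
  rows 12-15 [P1,P2=11]: 0000  = hex 0
Output column (row 0 .. row 15) = 0000000000000000
Output column grouped in 4s = 0000 0000 0000 0000 = 0x0000
Convert to decimal digit by digit (value = value*16 + digit):
  0 -> 0
  0*16 + 0 = 0
  0*16 + 0 = 0
  0*16 + 0 = 0
Decimal = 0

0


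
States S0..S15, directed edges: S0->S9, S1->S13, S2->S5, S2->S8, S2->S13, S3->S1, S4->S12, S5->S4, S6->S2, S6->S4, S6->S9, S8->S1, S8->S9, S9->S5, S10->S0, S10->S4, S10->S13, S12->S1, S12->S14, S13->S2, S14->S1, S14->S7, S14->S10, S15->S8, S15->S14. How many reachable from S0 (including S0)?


BFS from S0:
  layer 0: {S0}
  layer 1: {S9}
  layer 2: {S5}
  layer 3: {S4}
  layer 4: {S12}
  layer 5: {S1, S14}
  layer 6: {S7, S10, S13}
  layer 7: {S2}
  layer 8: {S8}
Reachable set: {S0, S1, S2, S4, S5, S7, S8, S9, S10, S12, S13, S14}
Count = 12

12


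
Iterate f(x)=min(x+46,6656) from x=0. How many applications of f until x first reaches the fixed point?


Step 1: x=0, cap=6656, increment=46
Step 2: x grows by 46 each step until capped at 6656; fixed point is x=6656
Step 3: iterations = ceil(6656/46) = 145

145


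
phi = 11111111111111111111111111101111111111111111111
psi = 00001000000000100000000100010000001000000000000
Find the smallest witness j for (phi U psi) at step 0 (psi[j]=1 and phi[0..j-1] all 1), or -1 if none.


(phi U psi) at 0: need smallest j with psi[j]=1 and phi[i]=1 for all i in [0,j).
Scan from step 0:
  step 0: phi=1, psi=0 -> continue
  step 1: phi=1, psi=0 -> continue
  step 2: phi=1, psi=0 -> continue
  step 3: phi=1, psi=0 -> continue
  step 4: psi=1 and phi held for [0,4) -> witness found
Witness step = 4

4


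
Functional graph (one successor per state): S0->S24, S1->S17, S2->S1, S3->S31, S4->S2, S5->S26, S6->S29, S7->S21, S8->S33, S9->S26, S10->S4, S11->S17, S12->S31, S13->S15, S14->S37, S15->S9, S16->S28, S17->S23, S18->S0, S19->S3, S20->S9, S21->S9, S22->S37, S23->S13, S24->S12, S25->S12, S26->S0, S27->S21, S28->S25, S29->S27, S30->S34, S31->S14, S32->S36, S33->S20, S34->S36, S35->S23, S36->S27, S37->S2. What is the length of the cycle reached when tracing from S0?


Trace from S0 until a state repeats:
  S0 -> S24 -> S12 -> S31 -> S14 -> S37 -> S2 -> S1 -> S17 -> S23 -> S13 -> S15 -> S9 -> S26 -> S0
S0 first seen at step 0, revisited at step 14.
Cycle length = 14 - 0 = 14

14


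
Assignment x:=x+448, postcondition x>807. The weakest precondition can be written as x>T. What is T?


Formula: wp(x:=E, P) = P[E/x] (substitute E for x in postcondition)
Step 1: Postcondition: x>807
Step 2: Substitute x+448 for x: x+448>807
Step 3: Solve for x: x > 807-448 = 359

359


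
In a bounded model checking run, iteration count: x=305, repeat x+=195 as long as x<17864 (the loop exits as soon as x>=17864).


Step 1: x goes from 305 toward 17864 by 195; the body runs while x<17864, so iterations = ceil((bound-start)/step)
Step 2: Distance=17559
Step 3: ceil(17559/195)=91

91


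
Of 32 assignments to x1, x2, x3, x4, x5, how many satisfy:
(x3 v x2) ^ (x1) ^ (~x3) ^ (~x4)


CNF with 4 clauses over 5 vars (32 assignments).
An assignment satisfies CNF iff every clause has >=1 true literal.
Check each row (bits = x1,x2,x3,x4,x5; clause T/F shown):
  row 0 [00000]: clauses=FFTT -> 0
  row 1 [00001]: clauses=FFTT -> 0
  row 2 [00010]: clauses=FFTF -> 0
  row 3 [00011]: clauses=FFTF -> 0
  row 4 [00100]: clauses=TFFT -> 0
  row 5 [00101]: clauses=TFFT -> 0
  row 6 [00110]: clauses=TFFF -> 0
  row 7 [00111]: clauses=TFFF -> 0
  row 8 [01000]: clauses=TFTT -> 0
  row 9 [01001]: clauses=TFTT -> 0
  row 10 [01010]: clauses=TFTF -> 0
  row 11 [01011]: clauses=TFTF -> 0
  row 12 [01100]: clauses=TFFT -> 0
  row 13 [01101]: clauses=TFFT -> 0
  row 14 [01110]: clauses=TFFF -> 0
  row 15 [01111]: clauses=TFFF -> 0
  row 16 [10000]: clauses=FTTT -> 0
  row 17 [10001]: clauses=FTTT -> 0
  row 18 [10010]: clauses=FTTF -> 0
  row 19 [10011]: clauses=FTTF -> 0
  row 20 [10100]: clauses=TTFT -> 0
  row 21 [10101]: clauses=TTFT -> 0
  row 22 [10110]: clauses=TTFF -> 0
  row 23 [10111]: clauses=TTFF -> 0
  row 24 [11000]: clauses=TTTT -> 1
  row 25 [11001]: clauses=TTTT -> 1
  row 26 [11010]: clauses=TTTF -> 0
  row 27 [11011]: clauses=TTTF -> 0
  row 28 [11100]: clauses=TTFT -> 0
  row 29 [11101]: clauses=TTFT -> 0
  row 30 [11110]: clauses=TTFF -> 0
  row 31 [11111]: clauses=TTFF -> 0
Full result column, 8 rows per line (x1,x2 fixed per line; x3,x4,x5 runs 000..111 left to right):
  rows 0-7 [x1,x2=00]: 00000000  (ones: 0)
  rows 8-15 [x1,x2=01]: 00000000  (ones: 0)
  rows 16-23 [x1,x2=10]: 00000000  (ones: 0)
  rows 24-31 [x1,x2=11]: 11000000  (ones: 2)
Satisfying assignments = 0+0+0+2 = 2

2


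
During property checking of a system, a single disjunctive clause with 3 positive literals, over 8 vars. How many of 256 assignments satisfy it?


Step 1: Total=2^8=256
Step 2: Unsat when all 3 false: 2^5=32
Step 3: Sat=256-32=224

224


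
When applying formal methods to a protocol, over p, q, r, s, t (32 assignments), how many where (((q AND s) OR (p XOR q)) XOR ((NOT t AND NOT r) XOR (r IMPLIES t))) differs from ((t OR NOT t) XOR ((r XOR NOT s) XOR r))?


F1 = (((q AND s) OR (p XOR q)) XOR ((NOT t AND NOT r) XOR (r IMPLIES t)))
F2 = ((t OR NOT t) XOR ((r XOR NOT s) XOR r))
Evaluate both on each of 32 rows (bits = p,q,r,s,t):
  row 0 [00000]: F1=0 F2=0 -> 0
  row 1 [00001]: F1=1 F2=0 (differ) -> 1
  row 2 [00010]: F1=0 F2=1 (differ) -> 1
  row 3 [00011]: F1=1 F2=1 -> 0
  row 4 [00100]: F1=0 F2=0 -> 0
  row 5 [00101]: F1=1 F2=0 (differ) -> 1
  row 6 [00110]: F1=0 F2=1 (differ) -> 1
  row 7 [00111]: F1=1 F2=1 -> 0
  row 8 [01000]: F1=1 F2=0 (differ) -> 1
  row 9 [01001]: F1=0 F2=0 -> 0
  row 10 [01010]: F1=1 F2=1 -> 0
  row 11 [01011]: F1=0 F2=1 (differ) -> 1
  row 12 [01100]: F1=1 F2=0 (differ) -> 1
  row 13 [01101]: F1=0 F2=0 -> 0
  row 14 [01110]: F1=1 F2=1 -> 0
  row 15 [01111]: F1=0 F2=1 (differ) -> 1
  row 16 [10000]: F1=1 F2=0 (differ) -> 1
  row 17 [10001]: F1=0 F2=0 -> 0
  row 18 [10010]: F1=1 F2=1 -> 0
  row 19 [10011]: F1=0 F2=1 (differ) -> 1
  row 20 [10100]: F1=1 F2=0 (differ) -> 1
  row 21 [10101]: F1=0 F2=0 -> 0
  row 22 [10110]: F1=1 F2=1 -> 0
  row 23 [10111]: F1=0 F2=1 (differ) -> 1
  row 24 [11000]: F1=0 F2=0 -> 0
  row 25 [11001]: F1=1 F2=0 (differ) -> 1
  row 26 [11010]: F1=1 F2=1 -> 0
  row 27 [11011]: F1=0 F2=1 (differ) -> 1
  row 28 [11100]: F1=0 F2=0 -> 0
  row 29 [11101]: F1=1 F2=0 (differ) -> 1
  row 30 [11110]: F1=1 F2=1 -> 0
  row 31 [11111]: F1=0 F2=1 (differ) -> 1
Full result column, 8 rows per line (p,q fixed per line; r,s,t runs 000..111 left to right):
  rows 0-7 [p,q=00]: 01100110  (ones: 4)
  rows 8-15 [p,q=01]: 10011001  (ones: 4)
  rows 16-23 [p,q=10]: 10011001  (ones: 4)
  rows 24-31 [p,q=11]: 01010101  (ones: 4)
Disagreements = 4+4+4+4 = 16

16


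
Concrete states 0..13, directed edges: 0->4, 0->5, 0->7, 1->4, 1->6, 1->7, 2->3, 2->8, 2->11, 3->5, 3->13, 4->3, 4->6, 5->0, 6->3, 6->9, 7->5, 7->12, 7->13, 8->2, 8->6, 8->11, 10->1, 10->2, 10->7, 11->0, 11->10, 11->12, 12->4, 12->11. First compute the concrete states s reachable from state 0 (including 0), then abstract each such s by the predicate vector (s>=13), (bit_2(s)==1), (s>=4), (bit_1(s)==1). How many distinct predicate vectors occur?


BFS from 0:
Concrete reachable: {0, 1, 2, 3, 4, 5, 6, 7, 8, 9, 10, 11, 12, 13}
Abstract via predicates (s>=13), (bit_2(s)==1), (s>=4), (bit_1(s)==1):
  (0,0,0,0) <- {0, 1}
  (0,0,0,1) <- {2, 3}
  (0,0,1,0) <- {8, 9}
  (0,0,1,1) <- {10, 11}
  (0,1,1,0) <- {4, 5, 12}
  (0,1,1,1) <- {6, 7}
  (1,1,1,0) <- {13}
Distinct abstract states = 7

7


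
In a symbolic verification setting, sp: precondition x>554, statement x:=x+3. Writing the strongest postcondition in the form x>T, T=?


Formula: sp(P, x:=E) = exists old_x. (x = E[old_x/x]) AND P[old_x/x] (old_x is the value of x before the assignment; eliminate old_x by solving x = E[old_x/x] for old_x)
Step 1: Precondition P: x>554, i.e. old_x > 554
Step 2: Assignment gives x = old_x + 3, so old_x = x - 3
Step 3: Substitute into P: x - 3 > 554
Step 4: Simplify: x > 554+3 = 557

557


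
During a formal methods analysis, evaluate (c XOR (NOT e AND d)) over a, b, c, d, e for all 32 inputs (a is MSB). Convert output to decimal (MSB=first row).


Formula: (c XOR (NOT e AND d)) over a, b, c, d, e (32 rows)
Evaluate each row (bits = a,b,c,d,e, MSB first):
  row 0 [00000]: (0 XOR (NOT 0 AND 0)) -> 0
  row 1 [00001]: (0 XOR (NOT 1 AND 0)) -> 0
  row 2 [00010]: (0 XOR (NOT 0 AND 1)) -> 1
  row 3 [00011]: (0 XOR (NOT 1 AND 1)) -> 0
  row 4 [00100]: (1 XOR (NOT 0 AND 0)) -> 1
  row 5 [00101]: (1 XOR (NOT 1 AND 0)) -> 1
  row 6 [00110]: (1 XOR (NOT 0 AND 1)) -> 0
  row 7 [00111]: (1 XOR (NOT 1 AND 1)) -> 1
  row 8 [01000]: (0 XOR (NOT 0 AND 0)) -> 0
  row 9 [01001]: (0 XOR (NOT 1 AND 0)) -> 0
  row 10 [01010]: (0 XOR (NOT 0 AND 1)) -> 1
  row 11 [01011]: (0 XOR (NOT 1 AND 1)) -> 0
  row 12 [01100]: (1 XOR (NOT 0 AND 0)) -> 1
  row 13 [01101]: (1 XOR (NOT 1 AND 0)) -> 1
  row 14 [01110]: (1 XOR (NOT 0 AND 1)) -> 0
  row 15 [01111]: (1 XOR (NOT 1 AND 1)) -> 1
  row 16 [10000]: (0 XOR (NOT 0 AND 0)) -> 0
  row 17 [10001]: (0 XOR (NOT 1 AND 0)) -> 0
  row 18 [10010]: (0 XOR (NOT 0 AND 1)) -> 1
  row 19 [10011]: (0 XOR (NOT 1 AND 1)) -> 0
  row 20 [10100]: (1 XOR (NOT 0 AND 0)) -> 1
  row 21 [10101]: (1 XOR (NOT 1 AND 0)) -> 1
  row 22 [10110]: (1 XOR (NOT 0 AND 1)) -> 0
  row 23 [10111]: (1 XOR (NOT 1 AND 1)) -> 1
  row 24 [11000]: (0 XOR (NOT 0 AND 0)) -> 0
  row 25 [11001]: (0 XOR (NOT 1 AND 0)) -> 0
  row 26 [11010]: (0 XOR (NOT 0 AND 1)) -> 1
  row 27 [11011]: (0 XOR (NOT 1 AND 1)) -> 0
  row 28 [11100]: (1 XOR (NOT 0 AND 0)) -> 1
  row 29 [11101]: (1 XOR (NOT 1 AND 0)) -> 1
  row 30 [11110]: (1 XOR (NOT 0 AND 1)) -> 0
  row 31 [11111]: (1 XOR (NOT 1 AND 1)) -> 1
Full result column, 4 rows per line (a,b,c fixed per line; d,e runs 00..11 left to right):
  rows 0-3 [a,b,c=000]: 0010  = hex 2
  rows 4-7 [a,b,c=001]: 1101  = hex D
  rows 8-11 [a,b,c=010]: 0010  = hex 2
  rows 12-15 [a,b,c=011]: 1101  = hex D
  rows 16-19 [a,b,c=100]: 0010  = hex 2
  rows 20-23 [a,b,c=101]: 1101  = hex D
  rows 24-27 [a,b,c=110]: 0010  = hex 2
  rows 28-31 [a,b,c=111]: 1101  = hex D
Output column (row 0 .. row 31) = 00101101001011010010110100101101
Output column grouped in 4s = 0010 1101 0010 1101 0010 1101 0010 1101 = 0x2D2D2D2D
Convert to decimal digit by digit (value = value*16 + digit):
  2 -> 2
  2*16 + 13 (D) = 45
  45*16 + 2 = 722
  722*16 + 13 (D) = 11565
  11565*16 + 2 = 185042
  185042*16 + 13 (D) = 2960685
  2960685*16 + 2 = 47370962
  47370962*16 + 13 (D) = 757935405
Decimal = 757935405

757935405


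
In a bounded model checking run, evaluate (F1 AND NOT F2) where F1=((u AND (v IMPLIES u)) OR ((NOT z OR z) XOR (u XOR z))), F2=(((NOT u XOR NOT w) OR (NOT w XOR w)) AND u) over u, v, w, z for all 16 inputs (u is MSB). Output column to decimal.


F1 = ((u AND (v IMPLIES u)) OR ((NOT z OR z) XOR (u XOR z)))
F2 = (((NOT u XOR NOT w) OR (NOT w XOR w)) AND u)
Counterexample to F1=>F2 is where F1=1 and F2=0.
Evaluate each row (bits = u,v,w,z, MSB first):
  row 0 [0000]: F1=1 F2=0 -> F1&~F2 -> 1
  row 1 [0001]: F1=0 F2=0 -> F1&~F2 -> 0
  row 2 [0010]: F1=1 F2=0 -> F1&~F2 -> 1
  row 3 [0011]: F1=0 F2=0 -> F1&~F2 -> 0
  row 4 [0100]: F1=1 F2=0 -> F1&~F2 -> 1
  row 5 [0101]: F1=0 F2=0 -> F1&~F2 -> 0
  row 6 [0110]: F1=1 F2=0 -> F1&~F2 -> 1
  row 7 [0111]: F1=0 F2=0 -> F1&~F2 -> 0
  row 8 [1000]: F1=1 F2=1 -> F1&~F2 -> 0
  row 9 [1001]: F1=1 F2=1 -> F1&~F2 -> 0
  row 10 [1010]: F1=1 F2=1 -> F1&~F2 -> 0
  row 11 [1011]: F1=1 F2=1 -> F1&~F2 -> 0
  row 12 [1100]: F1=1 F2=1 -> F1&~F2 -> 0
  row 13 [1101]: F1=1 F2=1 -> F1&~F2 -> 0
  row 14 [1110]: F1=1 F2=1 -> F1&~F2 -> 0
  row 15 [1111]: F1=1 F2=1 -> F1&~F2 -> 0
Full result column, 4 rows per line (u,v fixed per line; w,z runs 00..11 left to right):
  rows 0-3 [u,v=00]: 1010  = hex A
  rows 4-7 [u,v=01]: 1010  = hex A
  rows 8-11 [u,v=10]: 0000  = hex 0
  rows 12-15 [u,v=11]: 0000  = hex 0
Counterexample vector (row 0 .. row 15) = 1010101000000000
Output column grouped in 4s = 1010 1010 0000 0000 = 0xAA00
Convert to decimal digit by digit (value = value*16 + digit):
  A -> 10
  10*16 + 10 (A) = 170
  170*16 + 0 = 2720
  2720*16 + 0 = 43520
Decimal = 43520

43520


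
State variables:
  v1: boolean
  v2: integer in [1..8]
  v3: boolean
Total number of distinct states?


State space = product of domain sizes of all variables.
Domain sizes:
  v1 (boolean): 2
  v2 (integer in [1..8]): 8
  v3 (boolean): 2
Product = 2 * 8 * 2 = 32

32


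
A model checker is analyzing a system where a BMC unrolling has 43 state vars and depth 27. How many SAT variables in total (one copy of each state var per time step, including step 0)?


BMC unrolls to depth k, creating one copy of each state var for steps 0..k.
Step count = 27 + 1 = 28 (steps 0 through 27)
Vars per step = 43
Total = 43 * 28 = 1204

1204


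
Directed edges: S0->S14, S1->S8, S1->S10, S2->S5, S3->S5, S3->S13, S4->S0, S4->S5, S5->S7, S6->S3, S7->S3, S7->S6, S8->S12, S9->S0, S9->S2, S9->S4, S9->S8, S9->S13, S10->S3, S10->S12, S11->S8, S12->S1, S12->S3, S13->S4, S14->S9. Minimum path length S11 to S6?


BFS layer-by-layer from S11:
  dist 0: {S11}
  dist 1: {S8}
  dist 2: {S12}
  dist 3: {S1, S3}
  dist 4: {S5, S10, S13}
  dist 5: {S4, S7}
  dist 6: {S0, S6}
  -> S6 reached at distance 6
Shortest path length = 6

6


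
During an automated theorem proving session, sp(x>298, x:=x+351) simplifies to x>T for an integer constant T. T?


Formula: sp(P, x:=E) = exists old_x. (x = E[old_x/x]) AND P[old_x/x] (old_x is the value of x before the assignment; eliminate old_x by solving x = E[old_x/x] for old_x)
Step 1: Precondition P: x>298, i.e. old_x > 298
Step 2: Assignment gives x = old_x + 351, so old_x = x - 351
Step 3: Substitute into P: x - 351 > 298
Step 4: Simplify: x > 298+351 = 649

649


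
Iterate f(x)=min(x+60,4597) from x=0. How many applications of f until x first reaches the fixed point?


Step 1: x=0, cap=4597, increment=60
Step 2: x grows by 60 each step until capped at 4597; fixed point is x=4597
Step 3: iterations = ceil(4597/60) = 77

77


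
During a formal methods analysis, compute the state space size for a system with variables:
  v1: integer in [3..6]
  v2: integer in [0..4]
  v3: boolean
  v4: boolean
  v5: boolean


State space = product of domain sizes of all variables.
Domain sizes:
  v1 (integer in [3..6]): 4
  v2 (integer in [0..4]): 5
  v3 (boolean): 2
  v4 (boolean): 2
  v5 (boolean): 2
Product = 4 * 5 * 2 * 2 * 2 = 160

160


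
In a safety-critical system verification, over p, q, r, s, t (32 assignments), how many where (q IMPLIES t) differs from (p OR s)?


F1 = (q IMPLIES t)
F2 = (p OR s)
Evaluate both on each of 32 rows (bits = p,q,r,s,t):
  row 0 [00000]: F1=1 F2=0 (differ) -> 1
  row 1 [00001]: F1=1 F2=0 (differ) -> 1
  row 2 [00010]: F1=1 F2=1 -> 0
  row 3 [00011]: F1=1 F2=1 -> 0
  row 4 [00100]: F1=1 F2=0 (differ) -> 1
  row 5 [00101]: F1=1 F2=0 (differ) -> 1
  row 6 [00110]: F1=1 F2=1 -> 0
  row 7 [00111]: F1=1 F2=1 -> 0
  row 8 [01000]: F1=0 F2=0 -> 0
  row 9 [01001]: F1=1 F2=0 (differ) -> 1
  row 10 [01010]: F1=0 F2=1 (differ) -> 1
  row 11 [01011]: F1=1 F2=1 -> 0
  row 12 [01100]: F1=0 F2=0 -> 0
  row 13 [01101]: F1=1 F2=0 (differ) -> 1
  row 14 [01110]: F1=0 F2=1 (differ) -> 1
  row 15 [01111]: F1=1 F2=1 -> 0
  row 16 [10000]: F1=1 F2=1 -> 0
  row 17 [10001]: F1=1 F2=1 -> 0
  row 18 [10010]: F1=1 F2=1 -> 0
  row 19 [10011]: F1=1 F2=1 -> 0
  row 20 [10100]: F1=1 F2=1 -> 0
  row 21 [10101]: F1=1 F2=1 -> 0
  row 22 [10110]: F1=1 F2=1 -> 0
  row 23 [10111]: F1=1 F2=1 -> 0
  row 24 [11000]: F1=0 F2=1 (differ) -> 1
  row 25 [11001]: F1=1 F2=1 -> 0
  row 26 [11010]: F1=0 F2=1 (differ) -> 1
  row 27 [11011]: F1=1 F2=1 -> 0
  row 28 [11100]: F1=0 F2=1 (differ) -> 1
  row 29 [11101]: F1=1 F2=1 -> 0
  row 30 [11110]: F1=0 F2=1 (differ) -> 1
  row 31 [11111]: F1=1 F2=1 -> 0
Full result column, 8 rows per line (p,q fixed per line; r,s,t runs 000..111 left to right):
  rows 0-7 [p,q=00]: 11001100  (ones: 4)
  rows 8-15 [p,q=01]: 01100110  (ones: 4)
  rows 16-23 [p,q=10]: 00000000  (ones: 0)
  rows 24-31 [p,q=11]: 10101010  (ones: 4)
Disagreements = 4+4+0+4 = 12

12


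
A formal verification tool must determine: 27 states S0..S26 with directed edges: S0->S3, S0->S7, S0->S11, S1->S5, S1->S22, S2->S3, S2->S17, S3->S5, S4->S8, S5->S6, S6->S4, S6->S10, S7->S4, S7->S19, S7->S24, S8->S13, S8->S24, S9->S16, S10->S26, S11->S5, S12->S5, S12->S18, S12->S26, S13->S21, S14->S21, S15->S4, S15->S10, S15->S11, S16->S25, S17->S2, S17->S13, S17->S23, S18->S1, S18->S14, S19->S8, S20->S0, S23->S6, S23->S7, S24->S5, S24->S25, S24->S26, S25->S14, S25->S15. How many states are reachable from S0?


BFS from S0:
  layer 0: {S0}
  layer 1: {S3, S7, S11}
  layer 2: {S4, S5, S19, S24}
  layer 3: {S6, S8, S25, S26}
  layer 4: {S10, S13, S14, S15}
  layer 5: {S21}
Reachable set: {S0, S3, S4, S5, S6, S7, S8, S10, S11, S13, S14, S15, S19, S21, S24, S25, S26}
Count = 17

17


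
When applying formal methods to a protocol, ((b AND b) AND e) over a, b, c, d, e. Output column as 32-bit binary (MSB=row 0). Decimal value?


Formula: ((b AND b) AND e) over a, b, c, d, e (32 rows)
Evaluate each row (bits = a,b,c,d,e, MSB first):
  row 0 [00000]: ((0 AND 0) AND 0) -> 0
  row 1 [00001]: ((0 AND 0) AND 1) -> 0
  row 2 [00010]: ((0 AND 0) AND 0) -> 0
  row 3 [00011]: ((0 AND 0) AND 1) -> 0
  row 4 [00100]: ((0 AND 0) AND 0) -> 0
  row 5 [00101]: ((0 AND 0) AND 1) -> 0
  row 6 [00110]: ((0 AND 0) AND 0) -> 0
  row 7 [00111]: ((0 AND 0) AND 1) -> 0
  row 8 [01000]: ((1 AND 1) AND 0) -> 0
  row 9 [01001]: ((1 AND 1) AND 1) -> 1
  row 10 [01010]: ((1 AND 1) AND 0) -> 0
  row 11 [01011]: ((1 AND 1) AND 1) -> 1
  row 12 [01100]: ((1 AND 1) AND 0) -> 0
  row 13 [01101]: ((1 AND 1) AND 1) -> 1
  row 14 [01110]: ((1 AND 1) AND 0) -> 0
  row 15 [01111]: ((1 AND 1) AND 1) -> 1
  row 16 [10000]: ((0 AND 0) AND 0) -> 0
  row 17 [10001]: ((0 AND 0) AND 1) -> 0
  row 18 [10010]: ((0 AND 0) AND 0) -> 0
  row 19 [10011]: ((0 AND 0) AND 1) -> 0
  row 20 [10100]: ((0 AND 0) AND 0) -> 0
  row 21 [10101]: ((0 AND 0) AND 1) -> 0
  row 22 [10110]: ((0 AND 0) AND 0) -> 0
  row 23 [10111]: ((0 AND 0) AND 1) -> 0
  row 24 [11000]: ((1 AND 1) AND 0) -> 0
  row 25 [11001]: ((1 AND 1) AND 1) -> 1
  row 26 [11010]: ((1 AND 1) AND 0) -> 0
  row 27 [11011]: ((1 AND 1) AND 1) -> 1
  row 28 [11100]: ((1 AND 1) AND 0) -> 0
  row 29 [11101]: ((1 AND 1) AND 1) -> 1
  row 30 [11110]: ((1 AND 1) AND 0) -> 0
  row 31 [11111]: ((1 AND 1) AND 1) -> 1
Full result column, 4 rows per line (a,b,c fixed per line; d,e runs 00..11 left to right):
  rows 0-3 [a,b,c=000]: 0000  = hex 0
  rows 4-7 [a,b,c=001]: 0000  = hex 0
  rows 8-11 [a,b,c=010]: 0101  = hex 5
  rows 12-15 [a,b,c=011]: 0101  = hex 5
  rows 16-19 [a,b,c=100]: 0000  = hex 0
  rows 20-23 [a,b,c=101]: 0000  = hex 0
  rows 24-27 [a,b,c=110]: 0101  = hex 5
  rows 28-31 [a,b,c=111]: 0101  = hex 5
Output column (row 0 .. row 31) = 00000000010101010000000001010101
Output column grouped in 4s = 0000 0000 0101 0101 0000 0000 0101 0101 = 0x00550055
Convert to decimal digit by digit (value = value*16 + digit):
  0 -> 0
  0*16 + 0 = 0
  0*16 + 5 = 5
  5*16 + 5 = 85
  85*16 + 0 = 1360
  1360*16 + 0 = 21760
  21760*16 + 5 = 348165
  348165*16 + 5 = 5570645
Decimal = 5570645

5570645


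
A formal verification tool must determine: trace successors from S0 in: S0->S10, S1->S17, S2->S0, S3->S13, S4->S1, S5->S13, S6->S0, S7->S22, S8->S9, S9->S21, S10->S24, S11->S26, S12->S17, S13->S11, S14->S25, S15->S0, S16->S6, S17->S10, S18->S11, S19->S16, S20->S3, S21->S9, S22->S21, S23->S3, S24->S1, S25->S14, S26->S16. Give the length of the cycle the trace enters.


Trace from S0 until a state repeats:
  S0 -> S10 -> S24 -> S1 -> S17 -> S10
S10 first seen at step 1, revisited at step 5.
Cycle length = 5 - 1 = 4

4


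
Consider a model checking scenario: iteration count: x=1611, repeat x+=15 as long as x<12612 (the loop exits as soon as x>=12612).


Step 1: x goes from 1611 toward 12612 by 15; the body runs while x<12612, so iterations = ceil((bound-start)/step)
Step 2: Distance=11001
Step 3: ceil(11001/15)=734

734
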